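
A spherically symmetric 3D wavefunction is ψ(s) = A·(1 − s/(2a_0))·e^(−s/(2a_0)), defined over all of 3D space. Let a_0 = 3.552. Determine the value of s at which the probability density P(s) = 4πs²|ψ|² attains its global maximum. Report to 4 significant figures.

s ≈ 18.60

Differentiate P(s) = 4πs²|ψ|² with respect to s and set to zero.
This gives s = a_0·(√(5) + 3).
With a_0 = 3.552, the most probable radial distance is 18.599.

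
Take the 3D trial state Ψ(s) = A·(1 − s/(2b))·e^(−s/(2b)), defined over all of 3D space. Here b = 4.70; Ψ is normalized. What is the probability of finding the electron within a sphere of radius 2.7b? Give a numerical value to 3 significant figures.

P ≈ 0.0599

With dV = 4πs²ds, the probability is ∫|Ψ|² dV over s ≤ 2.7b.
A² is fixed by ∫₀^∞ 4πs²|Ψ|² ds = 1, i.e. A² = (8·π·b^3)^(−1).
Substituting u = s/b, A², 4π and the length scale all cancel in the ratio: P = ∫_{0}^{2.7} u^2·(1 - u/2)^2·e^(-u) du / ∫_{0}^{∞} u^2·(1 - u/2)^2·e^(-u) du.
Using ∫ u^2·(1 - u/2)^2·e^(-u) du = -(u^4/4 + u^2 + 2·u + 2)·e^(-u), the numerator is ≈ 0.11986 and the denominator is 2.
This evaluates to P = 0.05993.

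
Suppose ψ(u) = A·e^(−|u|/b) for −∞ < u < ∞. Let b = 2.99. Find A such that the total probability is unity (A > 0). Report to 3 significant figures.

The normalization condition is ∫|ψ|² du = 1 from −∞ to ∞.
Using ∫₀^∞ uⁿ e^(−αu) du = n!/αⁿ⁺¹, ∫|ψ|² du = A²·(b).
Plugging in b = 2.99 yields A = 0.5783.

A ≈ 0.578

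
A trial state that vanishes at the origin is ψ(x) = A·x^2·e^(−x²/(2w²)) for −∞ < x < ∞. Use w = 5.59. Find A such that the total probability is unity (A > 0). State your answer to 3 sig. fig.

Normalization requires ∫|ψ|² dx = 1, integrated from −∞ to ∞.
With ∫_{−∞}^{∞} x^(2m) e^(−αx²) dx = (2m−1)!!·√π / (2^m α^(m+1/2)), with ψ = A·x^2·e^(−x²/(2w²)), the integral evaluates to A²·[3·√(π)·w^5/4].
Setting this equal to 1 gives A² = 1/(3·√(π)·w^5/4).
With w = 5.59: A² = 0.0001378 and A = 0.01174.

A ≈ 0.0117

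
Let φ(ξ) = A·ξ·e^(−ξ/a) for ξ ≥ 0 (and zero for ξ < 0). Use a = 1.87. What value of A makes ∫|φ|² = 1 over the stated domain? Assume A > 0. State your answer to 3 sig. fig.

A ≈ 0.782

Require ∫ |φ|² dξ = 1 over the whole domain.
∫|φ|² dξ = A²·(a^3/4).
So A² = (a^3/4)^(−1).
With a = 1.87: A² = 0.6117 and A = 0.7821.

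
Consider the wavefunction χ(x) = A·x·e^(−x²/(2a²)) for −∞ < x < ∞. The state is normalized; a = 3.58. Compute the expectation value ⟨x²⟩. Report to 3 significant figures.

The expectation value is the |χ|²-weighted average of x^2: ∫ x^2|χ|² dx.
Evaluating both integrals, ⟨x²⟩ = 3·a^2/2.
Putting a = 3.58 gives 19.22.

⟨x^2⟩ ≈ 19.2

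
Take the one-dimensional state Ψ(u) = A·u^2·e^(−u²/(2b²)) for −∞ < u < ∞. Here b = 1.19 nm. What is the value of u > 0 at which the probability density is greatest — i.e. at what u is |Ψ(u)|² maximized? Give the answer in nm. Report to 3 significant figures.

u ≈ 1.68 nm

The maximum of |Ψ(u)|² occurs where its derivative vanishes.
Solving yields u = √(2)·b.
With b = 1.19, the value of u > 0 at which the probability density is greatest is 1.683 nm.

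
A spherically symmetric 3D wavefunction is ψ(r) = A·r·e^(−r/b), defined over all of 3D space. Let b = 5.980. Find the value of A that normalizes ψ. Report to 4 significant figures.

Require ∫ |ψ|² 4πr² dr = 1 over the whole domain.
The angular integral contributes 4π, leaving ∫₀^∞ r²|ψ|² dr.
Carrying out the integral gives A² · 3·π·b^5.
Setting this equal to 1 gives A² = 1/(3·π·b^5).
With b = 5.980: A² = 0.000013875 and A = 0.0037249.

A ≈ 0.003725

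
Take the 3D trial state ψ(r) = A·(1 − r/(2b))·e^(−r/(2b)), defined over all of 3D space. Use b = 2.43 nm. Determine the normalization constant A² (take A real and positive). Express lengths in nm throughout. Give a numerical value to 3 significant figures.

Require ∫ |ψ|² 4πr² dr = 1 over the whole domain.
Using ∫₀^∞ rⁿ e^(−αr) dr = n!/αⁿ⁺¹, with ψ = A·(1 − r/(2b))·e^(−r/(2b)), the integral evaluates to A²·[8·π·b^3].
So A² = (8·π·b^3)^(−1).
Plugging in b = 2.43 yields A = 0.05266.

A^2 ≈ 0.00277 nm^(-3)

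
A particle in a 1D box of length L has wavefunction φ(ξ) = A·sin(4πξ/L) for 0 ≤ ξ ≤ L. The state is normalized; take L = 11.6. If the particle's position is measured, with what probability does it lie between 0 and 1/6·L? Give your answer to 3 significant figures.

P ≈ 0.201

The probability is P = ∫ |φ|² dξ over [0, 1/6·L].
Since A² = 1/(L/2), this is the region integral divided by the full normalization integral.
Let u = ξ/L; then A² and the length scale cancel, so P = ∫_{0}^{1/6} sin(4·π·u)^2 du ÷ ∫_{0}^{1} sin(4·π·u)^2 du.
With ∫ sin(4·π·u)^2 du = u/2 - sin(4·π·u)·cos(4·π·u)/(8·π) + C, the region integral is √(3)/(32·π) + 1/12 and the full one is 1/2.
Evaluating gives P = (√(3)/16 + π/6)/π.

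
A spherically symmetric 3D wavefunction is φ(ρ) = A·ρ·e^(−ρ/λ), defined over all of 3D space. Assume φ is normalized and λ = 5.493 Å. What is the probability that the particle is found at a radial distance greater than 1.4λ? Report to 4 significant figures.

P = ∫ |φ|² 4πρ² dρ over ρ > 1.4λ.
The full normalization integral is A²·[3·π·λ^5] = 1, fixing A².
Let u = ρ/λ; then A², 4π and the length scale all cancel, so P = ∫_{1.4}^{∞} u^4·e^(-2·u) du ÷ ∫_{0}^{∞} u^4·e^(-2·u) du.
An antiderivative of u^4·e^(-2·u) is -(u^4/2 + u^3 + 3·u^2/2 + 3·u/2 + 3/4)·e^(-2·u); evaluating from 1.4 to ∞ gives ≈ 0.635757, while the full integral is 3/4.
Taking the ratio yields P = 0.84768.

P ≈ 0.8477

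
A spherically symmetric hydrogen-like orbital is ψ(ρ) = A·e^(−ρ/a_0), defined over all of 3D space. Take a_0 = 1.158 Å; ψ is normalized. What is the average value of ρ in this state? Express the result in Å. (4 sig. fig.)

The expectation value is the |ψ|²-weighted average of ρ: ∫ ρ|ψ|² 4πρ² dρ.
Recall ∫₀^∞ ρ^m e^(−ρ/β) dρ = m!·β^(m+1), evaluating both integrals, ⟨ρ⟩ = 3·a_0/2.
Putting a_0 = 1.158 gives 1.7370.

⟨ρ⟩ ≈ 1.737 Å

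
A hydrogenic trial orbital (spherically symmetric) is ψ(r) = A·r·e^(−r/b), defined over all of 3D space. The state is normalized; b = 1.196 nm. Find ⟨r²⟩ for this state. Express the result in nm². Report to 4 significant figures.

⟨r^2⟩ ≈ 10.73 nm^2

By definition ⟨r²⟩ = ∫ r^2 |ψ(r)|² 4πr² dr.
Since the A² factors cancel between numerator and denominator, ⟨r²⟩ = 15·b^2/2.
Putting b = 1.196 gives 10.728.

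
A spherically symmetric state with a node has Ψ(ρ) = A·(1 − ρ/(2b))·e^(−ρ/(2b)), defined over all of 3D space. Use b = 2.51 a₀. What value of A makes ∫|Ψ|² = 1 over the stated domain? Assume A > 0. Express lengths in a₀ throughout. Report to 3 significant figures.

A ≈ 0.0502 a₀^(-3/2)

We need A² ∫|f|² 4πρ² dρ = 1, taking the integral from 0 to ∞.
With ∫₀^∞ ρ^4 e^(−αρ) dρ = 4!/α^5, the integral (without the A² prefactor) comes out to 8·π·b^3.
So A² = (8·π·b^3)^(−1).
Plugging in b = 2.51 yields A = 0.05016.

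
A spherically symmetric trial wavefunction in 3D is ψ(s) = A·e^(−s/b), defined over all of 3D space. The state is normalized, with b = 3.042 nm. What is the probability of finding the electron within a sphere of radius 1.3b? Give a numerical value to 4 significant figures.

With dV = 4πs²ds, the probability is ∫|ψ|² dV over s ≤ 1.3b.
The full normalization integral is A²·[π·b^3] = 1, fixing A².
In terms of u = s/b (A², 4π and the length scale all cancel between numerator and denominator), P = [∫_{0}^{1.3} u^2·e^(-2·u) du] / [∫_{0}^{∞} u^2·e^(-2·u) du].
With ∫ u^2·e^(-2·u) du = -(2·u^2 + 2·u + 1)·e^(-2·u)/4 + C, the region integral is 1/4 - 349·e^(-13/5)/200 and the full one is 1/4.
Taking the ratio yields P = 0.48157.

P ≈ 0.4816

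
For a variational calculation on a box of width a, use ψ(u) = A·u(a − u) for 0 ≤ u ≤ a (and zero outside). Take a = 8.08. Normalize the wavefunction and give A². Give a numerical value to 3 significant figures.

Normalization requires ∫|ψ|² du = 1, integrated from 0 to a.
Expanding the polynomial and integrating term by term, the integral (without the A² prefactor) comes out to a^5/30.
So A² = (a^5/30)^(−1).
Substituting a = 8.08 gives A² = 0.0008711, so A = 0.02951.

A^2 ≈ 0.000871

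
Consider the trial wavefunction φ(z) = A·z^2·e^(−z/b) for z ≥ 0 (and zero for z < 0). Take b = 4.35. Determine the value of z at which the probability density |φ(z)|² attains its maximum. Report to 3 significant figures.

z ≈ 8.70

Differentiate |φ(z)|² with respect to z and set to zero.
This gives z = 2·b.
With b = 4.35, the most probable position is 8.700.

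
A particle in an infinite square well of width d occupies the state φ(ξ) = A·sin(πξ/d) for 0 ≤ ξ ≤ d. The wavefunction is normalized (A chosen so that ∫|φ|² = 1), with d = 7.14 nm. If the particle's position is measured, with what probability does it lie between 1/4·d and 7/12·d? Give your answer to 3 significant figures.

P ≈ 0.572

P = ∫_{1/4·d}^{7/12·d} |φ(ξ)|² dξ.
Since A² = 1/(d/2), this is the region integral divided by the full normalization integral.
Substituting u = ξ/d, A² and the length scale cancel in the ratio: P = ∫_{1/4}^{7/12} sin(π·u)^2 du / ∫_{0}^{1} sin(π·u)^2 du.
With ∫ sin(π·u)^2 du = u/2 - sin(2·π·u)/(4·π) + C, the region integral is 3/(8·π) + 1/6 and the full one is 1/2.
Evaluating gives P = (9 + 4·π)/(12·π).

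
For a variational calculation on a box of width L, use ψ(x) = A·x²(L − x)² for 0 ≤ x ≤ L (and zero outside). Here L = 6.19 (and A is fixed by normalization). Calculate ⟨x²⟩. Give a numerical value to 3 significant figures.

⟨x^2⟩ ≈ 10.4

The expectation value is the |ψ|²-weighted average of x^2: ∫ x^2|ψ|² dx.
Expanding the polynomial and integrating term by term, since the A² factors cancel between numerator and denominator, ⟨x²⟩ = 3·L^2/11.
With L = 6.19, ⟨x^2⟩ = 10.45.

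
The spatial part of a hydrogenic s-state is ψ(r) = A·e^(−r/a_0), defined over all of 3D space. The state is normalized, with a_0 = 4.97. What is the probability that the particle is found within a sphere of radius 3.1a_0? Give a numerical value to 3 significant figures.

P = ∫ |ψ|² 4πr² dr over r ≤ 3.1a_0.
The full normalization integral is A²·[π·a_0^3] = 1, fixing A².
Let u = r/a_0; then A², 4π and the length scale all cancel, so P = ∫_{0}^{3.1} u^2·e^(-2·u) du ÷ ∫_{0}^{∞} u^2·e^(-2·u) du.
Using ∫ u^2·e^(-2·u) du = -(2·u^2 + 2·u + 1)·e^(-2·u)/4, the numerator is 1/4 - 1321·e^(-31/5)/200 and the denominator is 1/4.
This evaluates to P = 0.9464.

P ≈ 0.946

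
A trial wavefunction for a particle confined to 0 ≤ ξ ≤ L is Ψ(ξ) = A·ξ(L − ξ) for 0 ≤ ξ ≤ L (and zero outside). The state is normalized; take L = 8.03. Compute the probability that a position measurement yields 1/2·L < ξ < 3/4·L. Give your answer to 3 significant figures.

The probability is P = ∫ |Ψ|² dξ over [1/2·L, 3/4·L].
With A² fixed by ∫|Ψ|² = 1, i.e. A² = (L^5/30)^(−1), substitute and integrate.
Let u = ξ/L; then A² and the length scale cancel, so P = ∫_{1/2}^{3/4} u^2·(1 - u)^2 du ÷ ∫_{0}^{1} u^2·(1 - u)^2 du.
Using ∫ u^2·(1 - u)^2 du = u^3·(6·u^2 - 15·u + 10)/30, the numerator is ≈ 0.013216 and the denominator is 1/30.
The result is P = 203/512.

P ≈ 0.396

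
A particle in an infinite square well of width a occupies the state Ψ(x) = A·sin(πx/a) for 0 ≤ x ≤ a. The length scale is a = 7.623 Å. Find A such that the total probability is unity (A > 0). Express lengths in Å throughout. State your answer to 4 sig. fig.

We need A² ∫|f|² dx = 1, taking the integral from 0 to a.
The integral (without the A² prefactor) comes out to a/2.
With a = 7.623: A² = 0.26236 and A = 0.51221.

A ≈ 0.5122 Å^(-1/2)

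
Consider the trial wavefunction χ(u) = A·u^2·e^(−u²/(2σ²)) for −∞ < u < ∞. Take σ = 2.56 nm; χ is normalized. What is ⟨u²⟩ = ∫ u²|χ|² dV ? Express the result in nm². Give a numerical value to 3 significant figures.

⟨u^2⟩ ≈ 16.4 nm^2

The expectation value is the |χ|²-weighted average of u^2: ∫ u^2|χ|² du.
Since the A² factors cancel between numerator and denominator, ⟨u²⟩ = 5·σ^2/2.
With σ = 2.56, ⟨u^2⟩ = 16.38.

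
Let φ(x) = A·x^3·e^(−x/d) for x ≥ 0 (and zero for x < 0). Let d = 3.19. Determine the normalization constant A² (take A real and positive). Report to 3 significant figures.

We need A² ∫|f|² dx = 1, taking the integral from 0 to ∞.
Recall ∫₀^∞ x^m e^(−x/β) dx = m!·β^(m+1), the integral (without the A² prefactor) comes out to 45·d^7/8.
So A² = (45·d^7/8)^(−1).
Plugging in d = 3.19 yields A = 0.007272.

A^2 ≈ 0.0000529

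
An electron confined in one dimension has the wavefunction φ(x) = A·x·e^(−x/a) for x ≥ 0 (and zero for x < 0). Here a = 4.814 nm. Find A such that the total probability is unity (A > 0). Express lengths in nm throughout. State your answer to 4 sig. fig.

We need A² ∫|f|² dx = 1, taking the integral from 0 to ∞.
With ∫₀^∞ x^2 e^(−αx) dx = 2!/α^3, carrying out the integral gives A² · a^3/4.
With a = 4.814: A² = 0.035854 and A = 0.18935.

A ≈ 0.1894 nm^(-3/2)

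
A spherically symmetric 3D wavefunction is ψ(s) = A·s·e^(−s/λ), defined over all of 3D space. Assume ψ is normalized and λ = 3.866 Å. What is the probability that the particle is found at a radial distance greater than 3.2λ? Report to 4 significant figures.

P ≈ 0.2351

P = ∫ |ψ|² 4πs² ds over s > 3.2λ.
A² is fixed by ∫₀^∞ 4πs²|ψ|² ds = 1, i.e. A² = (3·π·λ^5)^(−1).
Substituting u = s/λ, A², 4π and the length scale all cancel in the ratio: P = ∫_{3.2}^{∞} u^4·e^(-2·u) du / ∫_{0}^{∞} u^4·e^(-2·u) du.
With ∫ u^4·e^(-2·u) du = -(u^4/2 + u^3 + 3·u^2/2 + 3·u/2 + 3/4)·e^(-2·u) + C, the region integral is ≈ 0.176303 and the full one is 3/4.
Taking the ratio yields P = 0.23507.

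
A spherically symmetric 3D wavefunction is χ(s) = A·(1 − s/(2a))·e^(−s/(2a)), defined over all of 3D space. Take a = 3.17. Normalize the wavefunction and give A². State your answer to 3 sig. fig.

Require ∫ |χ|² 4πs² ds = 1 over the whole domain.
The angular integral contributes 4π, leaving ∫₀^∞ s²|χ|² ds.
Recall ∫₀^∞ s^m e^(−s/β) ds = m!·β^(m+1), ∫|χ|² 4πs² ds = A²·(8·π·a^3).
Setting this equal to 1 gives A² = 1/(8·π·a^3).
Plugging in a = 3.17 yields A = 0.03534.

A^2 ≈ 0.00125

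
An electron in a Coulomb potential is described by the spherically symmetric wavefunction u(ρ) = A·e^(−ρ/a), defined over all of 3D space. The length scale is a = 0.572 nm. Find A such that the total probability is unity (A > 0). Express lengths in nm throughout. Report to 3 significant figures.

A ≈ 1.30 nm^(-3/2)

Require ∫ |u|² 4πρ² dρ = 1 over the whole domain.
(Spherical symmetry: dV = 4πρ² dρ.)
With ∫₀^∞ ρ^2 e^(−αρ) dρ = 2!/α^3, carrying out the integral gives A² · π·a^3.
So A² = (π·a^3)^(−1).
With a = 0.572: A² = 1.701 and A = 1.304.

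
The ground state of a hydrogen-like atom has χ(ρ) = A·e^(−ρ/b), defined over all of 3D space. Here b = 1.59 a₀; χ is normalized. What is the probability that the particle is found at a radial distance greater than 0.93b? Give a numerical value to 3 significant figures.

P ≈ 0.715

P = ∫ |χ|² 4πρ² dρ over ρ > 0.93b.
Normalization gives A² = 1/(π·b^3).
Substituting u = ρ/b, A², 4π and the length scale all cancel in the ratio: P = ∫_{0.93}^{∞} u^2·e^(-2·u) du / ∫_{0}^{∞} u^2·e^(-2·u) du.
With ∫ u^2·e^(-2·u) du = -(2·u^2 + 2·u + 1)·e^(-2·u)/4 + C, the region integral is ≈ 0.17863 and the full one is 1/4.
This evaluates to P = 0.7145.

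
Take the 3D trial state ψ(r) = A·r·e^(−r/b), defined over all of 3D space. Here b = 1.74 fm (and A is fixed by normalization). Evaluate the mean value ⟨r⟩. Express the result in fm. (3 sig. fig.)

By definition ⟨r⟩ = ∫ r |ψ(r)|² 4πr² dr.
With ∫₀^∞ r^5 e^(−αr) dr = 5!/α^6, since the A² factors cancel between numerator and denominator, ⟨r⟩ = 5·b/2.
With b = 1.74, ⟨r⟩ = 4.350.

⟨r⟩ ≈ 4.35 fm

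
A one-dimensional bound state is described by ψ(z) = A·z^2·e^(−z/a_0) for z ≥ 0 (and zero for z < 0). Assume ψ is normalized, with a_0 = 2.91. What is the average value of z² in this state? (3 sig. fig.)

By definition ⟨z²⟩ = ∫ z^2 |ψ(z)|² dz.
Using ∫₀^∞ zⁿ e^(−αz) dz = n!/αⁿ⁺¹, evaluating both integrals, ⟨z²⟩ = 15·a_0^2/2.
Putting a_0 = 2.91 gives 63.51.

⟨z^2⟩ ≈ 63.5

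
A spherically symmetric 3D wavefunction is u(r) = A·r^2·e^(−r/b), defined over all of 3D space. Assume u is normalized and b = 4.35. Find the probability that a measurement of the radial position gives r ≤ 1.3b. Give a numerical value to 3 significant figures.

Integrate the radial probability density 4πr²|u|² over r ≤ 1.3b.
The full normalization integral is A²·[45·π·b^7/2] = 1, fixing A².
Let t = r/b; then A², 4π and the length scale all cancel, so P = ∫_{0}^{1.3} t^6·e^(-2·t) dt ÷ ∫_{0}^{∞} t^6·e^(-2·t) dt.
With ∫ t^6·e^(-2·t) dt = -(4·t^6 + 12·t^5 + 30·t^4 + 60·t^3 + 90·t^2 + 90·t + 45)·e^(-2·t)/8 + C, the region integral is ≈ 0.096582 and the full one is 45/8.
This evaluates to P = 0.01717.

P ≈ 0.0172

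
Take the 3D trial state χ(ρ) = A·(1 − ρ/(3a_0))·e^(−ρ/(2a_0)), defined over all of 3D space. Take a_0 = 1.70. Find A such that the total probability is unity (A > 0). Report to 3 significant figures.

A ≈ 0.156

Normalization requires ∫|χ|² 4πρ² dρ = 1, integrated from 0 to ∞.
(Spherical symmetry: dV = 4πρ² dρ.)
With ∫₀^∞ ρ^4 e^(−αρ) dρ = 4!/α^5, carrying out the integral gives A² · 8·π·a_0^3/3.
Hence A² = 1/[8·π·a_0^3/3].
Substituting a_0 = 1.70 gives A² = 0.02430, so A = 0.1559.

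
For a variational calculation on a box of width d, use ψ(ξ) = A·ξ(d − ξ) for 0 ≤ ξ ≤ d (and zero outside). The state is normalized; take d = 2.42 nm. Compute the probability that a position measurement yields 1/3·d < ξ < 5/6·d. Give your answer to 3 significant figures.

The probability is P = ∫ |ψ|² dξ over [1/3·d, 5/6·d].
The normalization integral ∫|ψ|²dξ over the whole domain equals d^5/30·A², and A² cancels in the ratio.
Substituting u = ξ/d, A² and the length scale cancel in the ratio: P = ∫_{1/3}^{5/6} u^2·(1 - u)^2 du / ∫_{0}^{1} u^2·(1 - u)^2 du.
With ∫ u^2·(1 - u)^2 du = u^3·(6·u^2 - 15·u + 10)/30 + C, the region integral is 163/6480 and the full one is 1/30.
The result is P = 163/216.

P ≈ 0.755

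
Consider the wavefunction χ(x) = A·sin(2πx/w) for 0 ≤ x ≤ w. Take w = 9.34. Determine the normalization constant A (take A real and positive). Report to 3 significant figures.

We need A² ∫|f|² dx = 1, taking the integral from 0 to w.
With ∫₀^w sin²(nπx/w) dx = w/2, the integral (without the A² prefactor) comes out to w/2.
Setting this equal to 1 gives A² = 1/(w/2).
Substituting w = 9.34 gives A² = 0.2141, so A = 0.4627.

A ≈ 0.463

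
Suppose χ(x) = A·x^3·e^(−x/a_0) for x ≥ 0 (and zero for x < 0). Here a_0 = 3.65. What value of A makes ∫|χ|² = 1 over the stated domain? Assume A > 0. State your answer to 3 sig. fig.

Normalization requires ∫|χ|² dx = 1, integrated from 0 to ∞.
Carrying out the integral gives A² · 45·a_0^7/8.
Hence A² = 1/[45·a_0^7/8].
With a_0 = 3.65: A² = 0.00002060 and A = 0.004539.

A ≈ 0.00454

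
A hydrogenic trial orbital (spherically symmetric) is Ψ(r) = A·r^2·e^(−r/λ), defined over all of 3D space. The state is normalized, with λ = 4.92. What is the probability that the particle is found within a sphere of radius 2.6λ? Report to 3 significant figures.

P ≈ 0.268

With dV = 4πr²dr, the probability is ∫|Ψ|² dV over r ≤ 2.6λ.
A² is fixed by ∫₀^∞ 4πr²|Ψ|² dr = 1, i.e. A² = (45·π·λ^7/2)^(−1).
Let u = r/λ; then A², 4π and the length scale all cancel, so P = ∫_{0}^{2.6} u^6·e^(-2·u) du ÷ ∫_{0}^{∞} u^6·e^(-2·u) du.
Using ∫ u^6·e^(-2·u) du = -(4·u^6 + 12·u^5 + 30·u^4 + 60·u^3 + 90·u^2 + 90·u + 45)·e^(-2·u)/8, the numerator is ≈ 1.5053 and the denominator is 45/8.
This evaluates to P = 0.2676.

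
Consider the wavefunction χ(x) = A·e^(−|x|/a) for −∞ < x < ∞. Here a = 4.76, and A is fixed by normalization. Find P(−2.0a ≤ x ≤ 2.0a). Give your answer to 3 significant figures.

The probability is P = ∫ |χ|² dx over [−2.0a, 2.0a].
With A² fixed by ∫|χ|² = 1, i.e. A² = (a)^(−1), substitute and integrate.
Both integrals are even about x = 0, so only the x ≥ 0 halves are needed (the factors of 2 cancel). Substituting u = x/a, A² and the length scale cancel in the ratio: P = ∫_{0}^{2.0} e^(-2·u) du / ∫_{0}^{∞} e^(-2·u) du.
An antiderivative of e^(-2·u) is -e^(-2·u)/2; evaluating from 0 to 2.0 gives 1/2 - e^(-4)/2, while the full integral is 1/2.
Taking the ratio, P = 0.9817.

P ≈ 0.982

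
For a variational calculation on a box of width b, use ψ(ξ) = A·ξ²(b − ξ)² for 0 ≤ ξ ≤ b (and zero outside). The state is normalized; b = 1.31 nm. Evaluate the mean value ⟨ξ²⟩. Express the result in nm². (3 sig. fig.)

⟨ξ²⟩ = ∫ ξ^2 |ψ|² dξ over the full domain.
Expanding the polynomial and integrating term by term, evaluating both integrals, ⟨ξ²⟩ = 3·b^2/11.
With b = 1.31, ⟨ξ^2⟩ = 0.4680.

⟨ξ^2⟩ ≈ 0.468 nm^2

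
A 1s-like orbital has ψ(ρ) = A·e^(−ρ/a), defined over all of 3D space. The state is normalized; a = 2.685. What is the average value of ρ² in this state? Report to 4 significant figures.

⟨ρ²⟩ = ∫ ρ^2 |ψ|² 4πρ² dρ over the full domain.
With ∫₀^∞ ρ^4 e^(−αρ) dρ = 4!/α^5, since the A² factors cancel between numerator and denominator, ⟨ρ²⟩ = 3·a^2.
With a = 2.685, ⟨ρ^2⟩ = 21.628.

⟨ρ^2⟩ ≈ 21.63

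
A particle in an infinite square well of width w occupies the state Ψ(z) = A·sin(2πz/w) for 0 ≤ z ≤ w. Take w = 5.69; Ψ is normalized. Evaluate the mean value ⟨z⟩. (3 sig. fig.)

⟨z⟩ = ∫ z |Ψ|² dz over the full domain.
The ratio of the moment integral to the normalization integral gives ⟨z⟩ = w/2.
Putting w = 5.69 gives 2.845.

⟨z⟩ ≈ 2.85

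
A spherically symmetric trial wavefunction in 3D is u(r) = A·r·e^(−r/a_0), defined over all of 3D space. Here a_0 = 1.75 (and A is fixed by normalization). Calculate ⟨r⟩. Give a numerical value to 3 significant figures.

⟨r⟩ ≈ 4.38

By definition ⟨r⟩ = ∫ r |u(r)|² 4πr² dr.
Recall ∫₀^∞ r^m e^(−r/β) dr = m!·β^(m+1), the ratio of the moment integral to the normalization integral gives ⟨r⟩ = 5·a_0/2.
With a_0 = 1.75, ⟨r⟩ = 4.375.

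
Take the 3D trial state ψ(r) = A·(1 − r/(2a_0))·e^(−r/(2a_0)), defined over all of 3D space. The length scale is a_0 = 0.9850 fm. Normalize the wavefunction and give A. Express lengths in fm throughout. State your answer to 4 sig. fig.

Require ∫ |ψ|² 4πr² dr = 1 over the whole domain.
Recall ∫₀^∞ r^m e^(−r/β) dr = m!·β^(m+1), carrying out the integral gives A² · 8·π·a_0^3.
So A² = (8·π·a_0^3)^(−1).
Substituting a_0 = 0.9850 gives A² = 0.041634, so A = 0.20404.

A ≈ 0.2040 fm^(-3/2)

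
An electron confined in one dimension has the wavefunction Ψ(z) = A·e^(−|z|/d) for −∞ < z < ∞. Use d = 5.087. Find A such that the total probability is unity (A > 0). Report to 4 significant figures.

A ≈ 0.4434

The normalization condition is ∫|Ψ|² dz = 1 from −∞ to ∞.
Using ∫₀^∞ zⁿ e^(−αz) dz = n!/αⁿ⁺¹, carrying out the integral gives A² · d.
Substituting d = 5.087 gives A² = 0.19658, so A = 0.44337.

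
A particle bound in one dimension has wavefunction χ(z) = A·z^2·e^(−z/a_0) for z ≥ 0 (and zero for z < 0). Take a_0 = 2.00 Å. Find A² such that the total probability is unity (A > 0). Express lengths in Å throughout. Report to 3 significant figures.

A^2 ≈ 0.0417 Å^(-5)

Require ∫ |χ|² dz = 1 over the whole domain.
With χ = A·z^2·e^(−z/a_0), the integral evaluates to A²·[3·a_0^5/4].
With a_0 = 2.00: A² = 0.04167 and A = 0.2041.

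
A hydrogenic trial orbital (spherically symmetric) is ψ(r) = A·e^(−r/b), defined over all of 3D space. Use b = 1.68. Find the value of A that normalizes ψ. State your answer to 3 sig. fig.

A ≈ 0.259

Require ∫ |ψ|² 4πr² dr = 1 over the whole domain.
In 3D with spherical symmetry the volume element is 4πr² dr.
∫|ψ|² 4πr² dr = A²·(π·b^3).
Hence A² = 1/[π·b^3].
Plugging in b = 1.68 yields A = 0.2591.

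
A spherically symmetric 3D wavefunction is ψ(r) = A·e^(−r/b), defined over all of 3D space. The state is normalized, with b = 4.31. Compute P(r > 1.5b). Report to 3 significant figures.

P = ∫ |ψ|² 4πr² dr over r > 1.5b.
Normalization gives A² = 1/(π·b^3).
In terms of u = r/b (A², 4π and the length scale all cancel between numerator and denominator), P = [∫_{1.5}^{∞} u^2·e^(-2·u) du] / [∫_{0}^{∞} u^2·e^(-2·u) du].
With ∫ u^2·e^(-2·u) du = -(2·u^2 + 2·u + 1)·e^(-2·u)/4 + C, the region integral is 17·e^(-3)/8 and the full one is 1/4.
The region integral divided by the full integral gives P = 0.4232.

P ≈ 0.423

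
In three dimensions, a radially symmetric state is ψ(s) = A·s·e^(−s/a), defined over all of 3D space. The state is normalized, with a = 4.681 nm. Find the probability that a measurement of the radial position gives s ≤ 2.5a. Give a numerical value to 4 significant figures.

Integrate the radial probability density 4πs²|ψ|² over s ≤ 2.5a.
A² is fixed by ∫₀^∞ 4πs²|ψ|² ds = 1, i.e. A² = (3·π·a^5)^(−1).
Let u = s/a; then A², 4π and the length scale all cancel, so P = ∫_{0}^{2.5} u^4·e^(-2·u) du ÷ ∫_{0}^{∞} u^4·e^(-2·u) du.
Using ∫ u^4·e^(-2·u) du = -(u^4/2 + u^3 + 3·u^2/2 + 3·u/2 + 3/4)·e^(-2·u), the numerator is 3/4 - 1569·e^(-5)/32 and the denominator is 3/4.
This evaluates to P = 0.55951.

P ≈ 0.5595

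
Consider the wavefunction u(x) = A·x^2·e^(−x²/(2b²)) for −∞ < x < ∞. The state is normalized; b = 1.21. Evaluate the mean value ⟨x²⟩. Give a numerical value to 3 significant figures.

By definition ⟨x²⟩ = ∫ x^2 |u(x)|² dx.
The ratio of the moment integral to the normalization integral gives ⟨x²⟩ = 5·b^2/2.
With b = 1.21, ⟨x^2⟩ = 3.660.

⟨x^2⟩ ≈ 3.66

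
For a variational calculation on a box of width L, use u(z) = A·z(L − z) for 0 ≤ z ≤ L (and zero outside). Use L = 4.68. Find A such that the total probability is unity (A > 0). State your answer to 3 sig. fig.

A ≈ 0.116

The normalization condition is ∫|u|² dz = 1 from 0 to L.
Carrying out the integral gives A² · L^5/30.
Hence A² = 1/[L^5/30].
Substituting L = 4.68 gives A² = 0.01336, so A = 0.1156.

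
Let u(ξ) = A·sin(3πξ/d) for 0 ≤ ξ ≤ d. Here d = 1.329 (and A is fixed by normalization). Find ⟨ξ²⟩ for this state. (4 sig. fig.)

⟨ξ^2⟩ ≈ 0.5788

By definition ⟨ξ²⟩ = ∫ ξ^2 |u(ξ)|² dξ.
The ratio of the moment integral to the normalization integral gives ⟨ξ²⟩ = -d^2/(18·π^2) + d^2/3.
With d = 1.329, ⟨ξ^2⟩ = 0.57880.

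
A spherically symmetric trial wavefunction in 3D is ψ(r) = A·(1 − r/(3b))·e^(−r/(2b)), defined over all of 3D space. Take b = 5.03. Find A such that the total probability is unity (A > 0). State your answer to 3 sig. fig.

A ≈ 0.0306

We need A² ∫|f|² 4πr² dr = 1, taking the integral from 0 to ∞.
In 3D with spherical symmetry the volume element is 4πr² dr.
The integral (without the A² prefactor) comes out to 8·π·b^3/3.
So A² = (8·π·b^3/3)^(−1).
With b = 5.03: A² = 0.0009379 and A = 0.03063.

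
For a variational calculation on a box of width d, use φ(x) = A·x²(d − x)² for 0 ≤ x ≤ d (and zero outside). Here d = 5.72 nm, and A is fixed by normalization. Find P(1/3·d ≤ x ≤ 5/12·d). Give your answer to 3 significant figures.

P = ∫_{1/3·d}^{5/12·d} |φ(x)|² dx.
With A² fixed by ∫|φ|² = 1, i.e. A² = (d^9/630)^(−1), substitute and integrate.
In terms of u = x/d (A² and the length scale cancel between numerator and denominator), P = [∫_{1/3}^{5/12} u^4·(1 - u)^4 du] / [∫_{0}^{1} u^4·(1 - u)^4 du].
Using ∫ u^4·(1 - u)^4 du = u^5·(70·u^4 - 315·u^3 + 540·u^2 - 420·u + 126)/630, the numerator is ≈ 0.00024997 and the denominator is 1/630.
Evaluating gives P = 0.1575.

P ≈ 0.157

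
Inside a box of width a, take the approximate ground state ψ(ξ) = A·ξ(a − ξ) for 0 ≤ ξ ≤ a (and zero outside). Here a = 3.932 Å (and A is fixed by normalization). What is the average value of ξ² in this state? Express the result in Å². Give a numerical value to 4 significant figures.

⟨ξ^2⟩ ≈ 4.417 Å^2

The expectation value is the |ψ|²-weighted average of ξ^2: ∫ ξ^2|ψ|² dξ.
Expanding the polynomial and integrating term by term, the ratio of the moment integral to the normalization integral gives ⟨ξ²⟩ = 2·a^2/7.
With a = 3.932, ⟨ξ^2⟩ = 4.4173.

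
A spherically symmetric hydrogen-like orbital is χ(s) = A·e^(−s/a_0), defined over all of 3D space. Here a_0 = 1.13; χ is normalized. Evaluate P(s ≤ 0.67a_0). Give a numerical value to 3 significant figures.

With dV = 4πs²ds, the probability is ∫|χ|² dV over s ≤ 0.67a_0.
A² is fixed by ∫₀^∞ 4πs²|χ|² ds = 1, i.e. A² = (π·a_0^3)^(−1).
Substituting u = s/a_0, A², 4π and the length scale all cancel in the ratio: P = ∫_{0}^{0.67} u^2·e^(-2·u) du / ∫_{0}^{∞} u^2·e^(-2·u) du.
With ∫ u^2·e^(-2·u) du = -(2·u^2 + 2·u + 1)·e^(-2·u)/4 + C, the region integral is ≈ 0.038049 and the full one is 1/4.
The region integral divided by the full integral gives P = 0.1522.

P ≈ 0.152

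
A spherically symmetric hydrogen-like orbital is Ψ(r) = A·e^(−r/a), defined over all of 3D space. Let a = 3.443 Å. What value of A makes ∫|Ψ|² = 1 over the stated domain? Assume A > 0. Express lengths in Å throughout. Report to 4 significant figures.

A ≈ 0.08831 Å^(-3/2)

Require ∫ |Ψ|² 4πr² dr = 1 over the whole domain.
In 3D with spherical symmetry the volume element is 4πr² dr.
∫|Ψ|² 4πr² dr = A²·(π·a^3).
Plugging in a = 3.443 yields A = 0.088312.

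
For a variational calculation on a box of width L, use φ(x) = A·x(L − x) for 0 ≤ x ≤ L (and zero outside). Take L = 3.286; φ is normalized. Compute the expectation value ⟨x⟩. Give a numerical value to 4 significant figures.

⟨x⟩ ≈ 1.643

By definition ⟨x⟩ = ∫ x |φ(x)|² dx.
Expanding the polynomial and integrating term by term, evaluating both integrals, ⟨x⟩ = L/2.
With L = 3.286, ⟨x⟩ = 1.6430.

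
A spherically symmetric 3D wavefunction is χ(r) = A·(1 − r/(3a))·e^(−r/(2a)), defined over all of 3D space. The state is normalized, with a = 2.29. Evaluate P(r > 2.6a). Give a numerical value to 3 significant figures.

Integrate the radial probability density 4πr²|χ|² over r > 2.6a.
A² is fixed by ∫₀^∞ 4πr²|χ|² dr = 1, i.e. A² = (8·π·a^3/3)^(−1).
In terms of u = r/a (A², 4π and the length scale all cancel between numerator and denominator), P = [∫_{2.6}^{∞} u^2·(1 - u/3)^2·e^(-u) du] / [∫_{0}^{∞} u^2·(1 - u/3)^2·e^(-u) du].
With ∫ u^2·(1 - u/3)^2·e^(-u) du = (-u^4 + 2·u^3 - 3·u^2 - 6·u - 6)·e^(-u)/9 + C, the region integral is ≈ 0.43265 and the full one is 2/3.
This evaluates to P = 0.6490.

P ≈ 0.649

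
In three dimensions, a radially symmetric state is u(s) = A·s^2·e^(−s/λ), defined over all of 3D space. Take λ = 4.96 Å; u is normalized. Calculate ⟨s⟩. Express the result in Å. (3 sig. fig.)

⟨s⟩ ≈ 17.4 Å

⟨s⟩ = ∫ s |u|² 4πs² ds over the full domain.
Recall ∫₀^∞ s^m e^(−s/β) ds = m!·β^(m+1), since the A² factors cancel between numerator and denominator, ⟨s⟩ = 7·λ/2.
Putting λ = 4.96 gives 17.36.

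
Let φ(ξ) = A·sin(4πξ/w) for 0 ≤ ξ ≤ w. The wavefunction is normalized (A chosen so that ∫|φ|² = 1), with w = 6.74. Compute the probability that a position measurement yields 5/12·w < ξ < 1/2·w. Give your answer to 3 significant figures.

The probability is P = ∫ |φ|² dξ over [5/12·w, 1/2·w].
Since A² = 1/(w/2), this is the region integral divided by the full normalization integral.
Substituting u = ξ/w, A² and the length scale cancel in the ratio: P = ∫_{5/12}^{1/2} sin(4·π·u)^2 du / ∫_{0}^{1} sin(4·π·u)^2 du.
Using ∫ sin(4·π·u)^2 du = u/2 - sin(4·π·u)·cos(4·π·u)/(8·π), the numerator is -√(3)/(32·π) + 1/24 and the denominator is 1/2.
Taking the ratio, P = (-√(3)/16 + π/12)/π.

P ≈ 0.0489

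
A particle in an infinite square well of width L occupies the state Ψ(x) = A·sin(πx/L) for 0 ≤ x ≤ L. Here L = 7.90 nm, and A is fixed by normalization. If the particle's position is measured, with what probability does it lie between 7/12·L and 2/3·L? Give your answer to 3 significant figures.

P ≈ 0.142

The probability is P = ∫ |Ψ|² dx over [7/12·L, 2/3·L].
The normalization integral ∫|Ψ|²dx over the whole domain equals L/2·A², and A² cancels in the ratio.
Let u = x/L; then A² and the length scale cancel, so P = ∫_{7/12}^{2/3} sin(π·u)^2 du ÷ ∫_{0}^{1} sin(π·u)^2 du.
With ∫ sin(π·u)^2 du = u/2 - sin(2·π·u)/(4·π) + C, the region integral is -1/(8·π) + 1/24 + √(3)/(8·π) and the full one is 1/2.
This works out to P = (-3 + π + 3·√(3))/(12·π).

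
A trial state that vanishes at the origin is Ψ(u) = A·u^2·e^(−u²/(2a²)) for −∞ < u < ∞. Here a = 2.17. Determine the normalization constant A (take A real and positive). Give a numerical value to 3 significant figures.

The normalization condition is ∫|Ψ|² du = 1 from −∞ to ∞.
The integral (without the A² prefactor) comes out to 3·√(π)·a^5/4.
With a = 2.17: A² = 0.01563 and A = 0.1250.

A ≈ 0.125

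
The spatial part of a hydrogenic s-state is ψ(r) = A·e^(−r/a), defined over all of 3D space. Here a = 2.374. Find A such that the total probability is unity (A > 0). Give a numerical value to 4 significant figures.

Require ∫ |ψ|² 4πr² dr = 1 over the whole domain.
In 3D with spherical symmetry the volume element is 4πr² dr.
∫|ψ|² 4πr² dr = A²·(π·a^3).
Plugging in a = 2.374 yields A = 0.15424.

A ≈ 0.1542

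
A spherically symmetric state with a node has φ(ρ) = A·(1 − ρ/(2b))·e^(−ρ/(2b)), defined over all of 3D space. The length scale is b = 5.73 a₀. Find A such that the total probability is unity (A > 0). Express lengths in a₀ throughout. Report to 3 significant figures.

A ≈ 0.0145 a₀^(-3/2)

The normalization condition is ∫|φ|² 4πρ² dρ = 1 from 0 to ∞.
In 3D with spherical symmetry the volume element is 4πρ² dρ.
∫|φ|² 4πρ² dρ = A²·(8·π·b^3).
Setting this equal to 1 gives A² = 1/(8·π·b^3).
Substituting b = 5.73 gives A² = 0.0002115, so A = 0.01454.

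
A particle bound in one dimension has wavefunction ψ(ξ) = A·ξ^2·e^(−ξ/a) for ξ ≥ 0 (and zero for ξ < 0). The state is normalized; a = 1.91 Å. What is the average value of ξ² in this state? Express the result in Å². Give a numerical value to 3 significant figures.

⟨ξ²⟩ = ∫ ξ^2 |ψ|² dξ over the full domain.
Recall ∫₀^∞ ξ^m e^(−ξ/β) dξ = m!·β^(m+1), the ratio of the moment integral to the normalization integral gives ⟨ξ²⟩ = 15·a^2/2.
With a = 1.91, ⟨ξ^2⟩ = 27.36.

⟨ξ^2⟩ ≈ 27.4 Å^2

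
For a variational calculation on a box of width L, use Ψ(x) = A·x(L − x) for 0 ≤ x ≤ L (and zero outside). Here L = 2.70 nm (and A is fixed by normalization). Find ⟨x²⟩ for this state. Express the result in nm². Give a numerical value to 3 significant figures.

By definition ⟨x²⟩ = ∫ x^2 |Ψ(x)|² dx.
The ratio of the moment integral to the normalization integral gives ⟨x²⟩ = 2·L^2/7.
With L = 2.70, ⟨x^2⟩ = 2.083.

⟨x^2⟩ ≈ 2.08 nm^2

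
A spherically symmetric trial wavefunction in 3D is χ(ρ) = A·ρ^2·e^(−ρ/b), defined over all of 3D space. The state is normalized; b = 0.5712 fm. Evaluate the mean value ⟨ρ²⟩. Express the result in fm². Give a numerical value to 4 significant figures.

The expectation value is the |χ|²-weighted average of ρ^2: ∫ ρ^2|χ|² 4πρ² dρ.
The ratio of the moment integral to the normalization integral gives ⟨ρ²⟩ = 14·b^2.
Putting b = 0.5712 gives 4.5678.

⟨ρ^2⟩ ≈ 4.568 fm^2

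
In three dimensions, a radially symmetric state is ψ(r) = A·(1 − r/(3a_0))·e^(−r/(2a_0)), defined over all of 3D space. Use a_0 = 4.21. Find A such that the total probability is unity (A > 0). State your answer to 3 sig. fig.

We need A² ∫|f|² 4πr² dr = 1, taking the integral from 0 to ∞.
(Spherical symmetry: dV = 4πr² dr.)
With ∫₀^∞ r^4 e^(−αr) dr = 4!/α^5, the integral (without the A² prefactor) comes out to 8·π·a_0^3/3.
Setting this equal to 1 gives A² = 1/(8·π·a_0^3/3).
Plugging in a_0 = 4.21 yields A = 0.04000.

A ≈ 0.0400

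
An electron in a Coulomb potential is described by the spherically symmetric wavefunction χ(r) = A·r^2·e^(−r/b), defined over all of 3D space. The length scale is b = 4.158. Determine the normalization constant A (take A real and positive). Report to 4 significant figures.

A ≈ 0.0008114

Require ∫ |χ|² 4πr² dr = 1 over the whole domain.
Using ∫₀^∞ rⁿ e^(−αr) dr = n!/αⁿ⁺¹, carrying out the integral gives A² · 45·π·b^7/2.
Hence A² = 1/[45·π·b^7/2].
Plugging in b = 4.158 yields A = 0.00081141.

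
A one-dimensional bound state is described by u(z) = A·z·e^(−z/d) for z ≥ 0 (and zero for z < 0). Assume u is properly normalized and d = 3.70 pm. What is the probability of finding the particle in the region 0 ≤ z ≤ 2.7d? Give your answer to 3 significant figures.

The probability is P = ∫ |u|² dz over [0, 2.7d].
The normalization integral ∫|u|²dz over the whole domain equals d^3/4·A², and A² cancels in the ratio.
Substituting t = z/d, A² and the length scale cancel in the ratio: P = ∫_{0}^{2.7} t^2·e^(-2·t) dt / ∫_{0}^{∞} t^2·e^(-2·t) dt.
An antiderivative of t^2·e^(-2·t) is -(2·t^2 + 2·t + 1)·e^(-2·t)/4; evaluating from 0 to 2.7 gives 1/4 - 1049·e^(-27/5)/200, while the full integral is 1/4.
Evaluating gives P = 0.9052.

P ≈ 0.905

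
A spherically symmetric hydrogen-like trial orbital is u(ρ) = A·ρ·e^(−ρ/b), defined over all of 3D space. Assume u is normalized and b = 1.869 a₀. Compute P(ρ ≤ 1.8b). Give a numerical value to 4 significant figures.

P ≈ 0.2936

With dV = 4πρ²dρ, the probability is ∫|u|² dV over ρ ≤ 1.8b.
The full normalization integral is A²·[3·π·b^5] = 1, fixing A².
Substituting t = ρ/b, A², 4π and the length scale all cancel in the ratio: P = ∫_{0}^{1.8} t^4·e^(-2·t) dt / ∫_{0}^{∞} t^4·e^(-2·t) dt.
An antiderivative of t^4·e^(-2·t) is -(t^4/2 + t^3 + 3·t^2/2 + 3·t/2 + 3/4)·e^(-2·t); evaluating from 0 to 1.8 gives ≈ 0.220171, while the full integral is 3/4.
This evaluates to P = 0.29356.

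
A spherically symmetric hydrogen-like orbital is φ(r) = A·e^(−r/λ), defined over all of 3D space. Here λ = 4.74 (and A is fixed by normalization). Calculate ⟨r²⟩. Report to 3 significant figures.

⟨r²⟩ = ∫ r^2 |φ|² 4πr² dr over the full domain.
Recall ∫₀^∞ r^m e^(−r/β) dr = m!·β^(m+1), since the A² factors cancel between numerator and denominator, ⟨r²⟩ = 3·λ^2.
With λ = 4.74, ⟨r^2⟩ = 67.40.

⟨r^2⟩ ≈ 67.4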